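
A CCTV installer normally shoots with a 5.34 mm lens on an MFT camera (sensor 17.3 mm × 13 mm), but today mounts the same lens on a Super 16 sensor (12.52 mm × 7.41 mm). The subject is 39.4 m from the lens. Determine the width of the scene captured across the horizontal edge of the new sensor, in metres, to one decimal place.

92.4 m

The focal length stays 5.34 mm; the relevant sensor dimension is now w = 12.52 mm. Object distance dₒ = 39.4 m = 39400 mm.
Thin-lens field width W = w·(dₒ − f)/f = 12.52 × (39400 − 5.34)/5.34 ≈ 92363.510 mm = 92.3635 m.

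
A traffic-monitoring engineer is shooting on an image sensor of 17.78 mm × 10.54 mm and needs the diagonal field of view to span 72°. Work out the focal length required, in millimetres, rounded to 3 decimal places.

14.224 mm

Sensor diagonal = √(17.78² + 10.54²) = √427.2200 ≈ 20.6693 mm.
From α = 2·arctan(d/2f) we get f = d / (2·tan(α/2)).
With d = 20.6693 mm and α/2 = 36°, tan(α/2) ≈ 0.72654, so f ≈ 20.6693 / 1.45309 ≈ 14.2244 mm.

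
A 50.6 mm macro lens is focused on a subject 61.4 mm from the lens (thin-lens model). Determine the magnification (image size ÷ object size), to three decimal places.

4.685×

Thin lens: 1/f = 1/dₒ + 1/dᵢ → 1/dᵢ = 1/50.6 − 1/61.4 = 0.0034762 mm⁻¹, so dᵢ ≈ 287.6704 mm.
Magnification m = dᵢ/dₒ = 287.6704/61.4 ≈ 4.68519.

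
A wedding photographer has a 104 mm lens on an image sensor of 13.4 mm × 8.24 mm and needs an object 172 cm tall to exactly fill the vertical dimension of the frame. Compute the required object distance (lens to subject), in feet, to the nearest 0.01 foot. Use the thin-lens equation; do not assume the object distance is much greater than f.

71.56 ft

W: 172 cm = 1720 mm.
Magnification m = h/W = dᵢ/dₒ; combined with 1/f = 1/dₒ + 1/dᵢ this gives dₒ = f·(1 + W/h).
dₒ = 104 mm × (1 + 1720/8.24) = 104 × 209.7379 ≈ 21812.738 mm = 21812.738/304.8 ft = 71.5641 ft.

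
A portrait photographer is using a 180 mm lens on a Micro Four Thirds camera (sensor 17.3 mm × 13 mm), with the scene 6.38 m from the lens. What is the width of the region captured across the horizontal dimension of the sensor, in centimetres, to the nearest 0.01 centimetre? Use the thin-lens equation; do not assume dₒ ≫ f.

dₒ: 6.38 m = 6380 mm.
Similar triangles through the lens centre give W/dₒ = w/dᵢ; with 1/f = 1/dₒ + 1/dᵢ this gives W = w·(dₒ − f)/f.
W = 17.3 mm × (6380 − 180) / 180 = 17.3 × 34.4444 ≈ 595.889 mm = 59.5889 cm.

59.59 cm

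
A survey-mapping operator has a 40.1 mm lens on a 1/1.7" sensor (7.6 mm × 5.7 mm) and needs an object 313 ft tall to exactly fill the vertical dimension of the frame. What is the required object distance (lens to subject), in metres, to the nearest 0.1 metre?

W: 313 ft × 304.8 mm/ft = 95402.40 mm.
Magnification m = h/W = dᵢ/dₒ; combined with 1/f = 1/dₒ + 1/dᵢ this gives dₒ = f·(1 + W/h).
dₒ = 40.1 mm × (1 + 95402.4/5.7) = 40.1 × 16738.2626 ≈ 671204.331 mm = 671.204 m.

671.2 m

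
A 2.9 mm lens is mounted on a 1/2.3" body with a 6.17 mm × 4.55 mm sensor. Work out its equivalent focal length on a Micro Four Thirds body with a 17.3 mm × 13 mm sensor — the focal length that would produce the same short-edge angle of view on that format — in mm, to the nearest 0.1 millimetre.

Equal angle of view means equal height/f ratio, so f₂ = f₁ · (height₂/height₁) = 2.9 × 13/4.55.
f₂ = 2.9 × 2.85714 ≈ 8.286 mm.

8.3 mm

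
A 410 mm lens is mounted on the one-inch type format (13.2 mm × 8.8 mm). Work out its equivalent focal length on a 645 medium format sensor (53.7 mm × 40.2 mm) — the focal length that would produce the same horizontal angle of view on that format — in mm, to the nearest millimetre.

Equal angle of view means equal width/f ratio, so f₂ = f₁ · (width₂/width₁) = 410 × 53.7/13.2.
f₂ = 410 × 4.06818 ≈ 1667.955 mm.

1668 mm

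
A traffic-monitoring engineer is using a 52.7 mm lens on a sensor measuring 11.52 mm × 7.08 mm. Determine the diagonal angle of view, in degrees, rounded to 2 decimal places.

Sensor diagonal = √(11.52² + 7.08²) = √182.8368 ≈ 13.5217 mm.
Angle of view α = 2·arctan(d/2f) with d = 13.5217 mm and f = 52.7 mm.
d/2f = 0.12829; arctan(0.12829) ≈ 7.3105°, so α ≈ 14.6210°.

14.62°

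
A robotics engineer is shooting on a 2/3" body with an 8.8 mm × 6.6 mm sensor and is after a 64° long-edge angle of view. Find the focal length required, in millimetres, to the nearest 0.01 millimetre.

From α = 2·arctan(w/2f) we get f = w / (2·tan(α/2)).
With w = 8.8 mm and α/2 = 32°, tan(α/2) ≈ 0.62487, so f ≈ 8.8 / 1.24974 ≈ 7.0415 mm.

7.04 mm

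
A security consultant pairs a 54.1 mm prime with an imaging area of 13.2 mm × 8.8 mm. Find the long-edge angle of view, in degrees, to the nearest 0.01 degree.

13.91°

Angle of view α = 2·arctan(w/2f) with w = 13.2 mm and f = 54.1 mm.
w/2f = 0.12200; arctan(0.12200) ≈ 6.9555°, so α ≈ 13.9110°.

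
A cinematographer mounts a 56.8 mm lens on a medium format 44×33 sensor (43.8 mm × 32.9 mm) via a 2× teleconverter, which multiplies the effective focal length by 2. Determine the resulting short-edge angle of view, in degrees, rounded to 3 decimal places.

16.479°

Effective focal length f = 56.8 × 2 = 113.6 mm.
α = 2·arctan(32.9 / (2 × 113.6)) = 2·arctan(0.14481) ≈ 16.4790°.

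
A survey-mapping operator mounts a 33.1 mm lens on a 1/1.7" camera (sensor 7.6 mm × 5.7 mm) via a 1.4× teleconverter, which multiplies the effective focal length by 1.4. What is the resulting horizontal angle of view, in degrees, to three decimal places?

Effective focal length f = 33.1 × 1.4 = 46.34 mm.
α = 2·arctan(7.6 / (2 × 46.34)) = 2·arctan(0.08200) ≈ 9.3758°.

9.376°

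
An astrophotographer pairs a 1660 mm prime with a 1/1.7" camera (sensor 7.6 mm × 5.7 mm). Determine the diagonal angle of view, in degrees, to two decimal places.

0.33°

Sensor diagonal = √(7.6² + 5.7²) = √90.2500 ≈ 9.5000 mm.
Angle of view α = 2·arctan(d/2f) with d = 9.5000 mm and f = 1660 mm.
d/2f = 0.00286; arctan(0.00286) ≈ 0.1639°, so α ≈ 0.3279°.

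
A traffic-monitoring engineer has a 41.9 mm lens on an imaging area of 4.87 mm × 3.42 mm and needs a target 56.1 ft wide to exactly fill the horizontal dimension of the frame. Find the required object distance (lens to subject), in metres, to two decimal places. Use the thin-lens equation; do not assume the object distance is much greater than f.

W: 56.1 ft × 304.8 mm/ft = 17099.28 mm.
Magnification m = w/W = dᵢ/dₒ; combined with 1/f = 1/dₒ + 1/dᵢ this gives dₒ = f·(1 + W/w).
dₒ = 41.9 mm × (1 + 17099.3/4.87) = 41.9 × 3512.1457 ≈ 147158.904 mm = 147.159 m.

147.16 m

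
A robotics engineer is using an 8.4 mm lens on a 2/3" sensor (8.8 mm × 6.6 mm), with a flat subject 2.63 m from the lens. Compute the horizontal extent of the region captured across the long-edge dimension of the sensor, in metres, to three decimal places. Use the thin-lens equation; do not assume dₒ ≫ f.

dₒ: 2.63 m = 2630 mm.
Similar triangles through the lens centre give W/dₒ = w/dᵢ; with 1/f = 1/dₒ + 1/dᵢ this gives W = w·(dₒ − f)/f.
W = 8.8 mm × (2630 − 8.4) / 8.4 = 8.8 × 312.0952 ≈ 2746.438 mm = 2.74644 m.

2.746 m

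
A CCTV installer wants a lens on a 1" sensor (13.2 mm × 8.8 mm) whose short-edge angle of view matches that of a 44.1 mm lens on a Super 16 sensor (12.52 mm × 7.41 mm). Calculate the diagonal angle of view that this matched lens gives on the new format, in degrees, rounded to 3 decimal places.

Equal short-edge AOV ⇒ f₂ = f₁ · 8.8/7.41 = 44.1 × 1.18758 ≈ 52.3725 mm.
Sensor diagonal = √(13.2² + 8.8²) = √251.6800 ≈ 15.8644 mm.
Diagonal AOV on the new format = 2·arctan(15.8644 / (2 × 52.3725)) = 2·arctan(0.15146) ≈ 17.2249°.

17.225°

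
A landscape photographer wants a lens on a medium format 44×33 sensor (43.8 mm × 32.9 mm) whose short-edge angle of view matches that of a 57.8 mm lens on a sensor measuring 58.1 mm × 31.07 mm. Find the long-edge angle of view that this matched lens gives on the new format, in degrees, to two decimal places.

39.38°

Equal short-edge AOV ⇒ f₂ = f₁ · 32.9/31.07 = 57.8 × 1.05890 ≈ 61.2044 mm.
Long-edge AOV on the new format = 2·arctan(43.8 / (2 × 61.2044)) = 2·arctan(0.35782) ≈ 39.3762°.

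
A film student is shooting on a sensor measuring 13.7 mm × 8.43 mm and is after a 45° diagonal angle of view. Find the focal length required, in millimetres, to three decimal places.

19.417 mm

Sensor diagonal = √(13.7² + 8.43²) = √258.7549 ≈ 16.0859 mm.
From α = 2·arctan(d/2f) we get f = d / (2·tan(α/2)).
With d = 16.0859 mm and α/2 = 22.5°, tan(α/2) ≈ 0.41421, so f ≈ 16.0859 / 0.82843 ≈ 19.4174 mm.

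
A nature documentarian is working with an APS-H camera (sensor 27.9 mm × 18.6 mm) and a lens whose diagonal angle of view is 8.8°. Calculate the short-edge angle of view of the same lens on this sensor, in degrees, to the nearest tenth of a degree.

Sensor diagonal = √(27.9² + 18.6²) = √1124.3700 ≈ 33.5316 mm.
From the diagonal AOV: f = 33.5316 / (2·tan(4.4°)) = 33.5316 / 0.15389 ≈ 217.8912 mm.
Short-edge AOV = 2·arctan(18.6 / (2 × 217.8912)) = 2·arctan(0.04268) ≈ 4.8880°.

4.9°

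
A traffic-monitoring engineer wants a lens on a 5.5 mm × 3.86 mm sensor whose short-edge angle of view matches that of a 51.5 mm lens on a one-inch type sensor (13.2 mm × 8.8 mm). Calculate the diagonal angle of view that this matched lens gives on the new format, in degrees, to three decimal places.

16.919°

Equal short-edge AOV ⇒ f₂ = f₁ · 3.86/8.8 = 51.5 × 0.43864 ≈ 22.5898 mm.
Sensor diagonal = √(5.5² + 3.86²) = √45.1496 ≈ 6.7193 mm.
Diagonal AOV on the new format = 2·arctan(6.7193 / (2 × 22.5898)) = 2·arctan(0.14873) ≈ 16.9187°.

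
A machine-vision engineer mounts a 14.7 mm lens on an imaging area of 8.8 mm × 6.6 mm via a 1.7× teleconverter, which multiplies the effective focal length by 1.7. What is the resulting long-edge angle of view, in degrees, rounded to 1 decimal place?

Effective focal length f = 14.7 × 1.7 = 24.99 mm.
α = 2·arctan(8.8 / (2 × 24.99)) = 2·arctan(0.17607) ≈ 19.9715°.

20.0°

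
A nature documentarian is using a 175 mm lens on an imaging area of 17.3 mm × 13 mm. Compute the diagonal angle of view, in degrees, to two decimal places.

7.08°

Sensor diagonal = √(17.3² + 13²) = √468.2900 ≈ 21.6400 mm.
Angle of view α = 2·arctan(d/2f) with d = 21.6400 mm and f = 175 mm.
d/2f = 0.06183; arctan(0.06183) ≈ 3.5380°, so α ≈ 7.0760°.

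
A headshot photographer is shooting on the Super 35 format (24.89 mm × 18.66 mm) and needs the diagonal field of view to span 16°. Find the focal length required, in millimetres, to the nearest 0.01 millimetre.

Sensor diagonal = √(24.89² + 18.66²) = √967.7077 ≈ 31.1080 mm.
From α = 2·arctan(d/2f) we get f = d / (2·tan(α/2)).
With d = 31.1080 mm and α/2 = 8°, tan(α/2) ≈ 0.14054, so f ≈ 31.1080 / 0.28108 ≈ 110.6725 mm.

110.67 mm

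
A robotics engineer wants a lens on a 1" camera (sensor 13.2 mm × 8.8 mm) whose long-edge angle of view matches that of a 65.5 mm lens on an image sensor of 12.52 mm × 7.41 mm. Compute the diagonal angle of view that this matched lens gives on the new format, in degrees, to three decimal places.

Equal long-edge AOV ⇒ f₂ = f₁ · 13.2/12.52 = 65.5 × 1.05431 ≈ 69.0575 mm.
Sensor diagonal = √(13.2² + 8.8²) = √251.6800 ≈ 15.8644 mm.
Diagonal AOV on the new format = 2·arctan(15.8644 / (2 × 69.0575)) = 2·arctan(0.11486) ≈ 13.1050°.

13.105°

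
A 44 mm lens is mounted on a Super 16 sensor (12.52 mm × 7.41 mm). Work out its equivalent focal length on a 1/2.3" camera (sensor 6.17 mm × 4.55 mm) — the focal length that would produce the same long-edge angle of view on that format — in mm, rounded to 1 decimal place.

Equal angle of view means equal width/f ratio, so f₂ = f₁ · (width₂/width₁) = 44 × 6.17/12.52.
f₂ = 44 × 0.49281 ≈ 21.684 mm.

21.7 mm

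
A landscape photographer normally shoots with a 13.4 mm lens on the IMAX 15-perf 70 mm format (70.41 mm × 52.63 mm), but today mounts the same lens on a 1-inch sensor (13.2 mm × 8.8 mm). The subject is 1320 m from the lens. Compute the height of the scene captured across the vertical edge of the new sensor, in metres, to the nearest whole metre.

867 m

The focal length stays 13.4 mm; the relevant sensor dimension is now h = 8.8 mm. Object distance dₒ = 1320 m = 1.32e+06 mm.
Thin-lens field height W = h·(dₒ − f)/f = 8.8 × (1.32e+06 − 13.4)/13.4 ≈ 866856.872 mm = 866.857 m.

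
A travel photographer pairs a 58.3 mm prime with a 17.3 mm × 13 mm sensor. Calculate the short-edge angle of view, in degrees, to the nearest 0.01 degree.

12.72°

Angle of view α = 2·arctan(h/2f) with h = 13 mm and f = 58.3 mm.
h/2f = 0.11149; arctan(0.11149) ≈ 6.3618°, so α ≈ 12.7235°.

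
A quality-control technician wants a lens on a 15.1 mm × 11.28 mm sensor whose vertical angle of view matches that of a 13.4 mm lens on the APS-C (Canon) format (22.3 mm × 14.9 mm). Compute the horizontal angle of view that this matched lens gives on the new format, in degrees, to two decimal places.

73.32°

Equal vertical AOV ⇒ f₂ = f₁ · 11.28/14.9 = 13.4 × 0.75705 ≈ 10.1444 mm.
Horizontal AOV on the new format = 2·arctan(15.1 / (2 × 10.1444)) = 2·arctan(0.74425) ≈ 73.3170°.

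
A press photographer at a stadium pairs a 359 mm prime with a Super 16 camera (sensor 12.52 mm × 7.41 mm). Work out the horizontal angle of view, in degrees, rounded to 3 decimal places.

1.998°

Angle of view α = 2·arctan(w/2f) with w = 12.52 mm and f = 359 mm.
w/2f = 0.01744; arctan(0.01744) ≈ 0.9990°, so α ≈ 1.9980°.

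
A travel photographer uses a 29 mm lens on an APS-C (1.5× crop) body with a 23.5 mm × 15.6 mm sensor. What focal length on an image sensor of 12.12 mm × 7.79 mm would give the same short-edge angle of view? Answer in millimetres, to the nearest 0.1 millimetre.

Equal angle of view means equal height/f ratio, so f₂ = f₁ · (height₂/height₁) = 29 × 7.79/15.6.
f₂ = 29 × 0.49936 ≈ 14.481 mm.

14.5 mm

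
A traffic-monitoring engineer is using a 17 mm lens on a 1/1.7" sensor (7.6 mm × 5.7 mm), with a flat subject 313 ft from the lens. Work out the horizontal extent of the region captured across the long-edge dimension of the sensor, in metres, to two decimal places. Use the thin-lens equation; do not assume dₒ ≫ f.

dₒ: 313 ft × 304.8 mm/ft = 95402.40 mm.
Similar triangles through the lens centre give W/dₒ = w/dᵢ; with 1/f = 1/dₒ + 1/dᵢ this gives W = w·(dₒ − f)/f.
W = 7.6 mm × (95402.4 − 17) / 17 = 7.6 × 5610.9057 ≈ 42642.883 mm = 42.6429 m.

42.64 m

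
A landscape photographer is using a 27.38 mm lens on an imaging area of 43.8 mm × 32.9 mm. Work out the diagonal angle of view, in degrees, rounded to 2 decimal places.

90.02°

Sensor diagonal = √(43.8² + 32.9²) = √3000.8500 ≈ 54.7800 mm.
Angle of view α = 2·arctan(d/2f) with d = 54.7800 mm and f = 27.38 mm.
d/2f = 1.00037; arctan(1.00037) ≈ 45.0105°, so α ≈ 90.0209°.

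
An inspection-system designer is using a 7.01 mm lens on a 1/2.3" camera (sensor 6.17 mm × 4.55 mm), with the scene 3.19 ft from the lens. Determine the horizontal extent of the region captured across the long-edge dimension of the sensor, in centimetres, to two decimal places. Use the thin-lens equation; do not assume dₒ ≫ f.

84.96 cm

dₒ: 3.19 ft × 304.8 mm/ft = 972.31 mm.
Similar triangles through the lens centre give W/dₒ = w/dᵢ; with 1/f = 1/dₒ + 1/dᵢ this gives W = w·(dₒ − f)/f.
W = 6.17 mm × (972.312 − 7.01) / 7.01 = 6.17 × 137.7036 ≈ 849.631 mm = 84.9631 cm.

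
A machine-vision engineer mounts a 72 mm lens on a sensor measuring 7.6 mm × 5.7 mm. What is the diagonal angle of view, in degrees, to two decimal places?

Sensor diagonal = √(7.6² + 5.7²) = √90.2500 ≈ 9.5000 mm.
Angle of view α = 2·arctan(d/2f) with d = 9.5000 mm and f = 72 mm.
d/2f = 0.06597; arctan(0.06597) ≈ 3.7745°, so α ≈ 7.5489°.

7.55°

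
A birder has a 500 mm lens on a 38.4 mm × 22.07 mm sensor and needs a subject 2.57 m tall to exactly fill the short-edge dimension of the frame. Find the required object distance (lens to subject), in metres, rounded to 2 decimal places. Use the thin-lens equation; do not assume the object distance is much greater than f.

58.72 m

W: 2.57 m = 2570 mm.
Magnification m = h/W = dᵢ/dₒ; combined with 1/f = 1/dₒ + 1/dᵢ this gives dₒ = f·(1 + W/h).
dₒ = 500 mm × (1 + 2570/22.07) = 500 × 117.4477 ≈ 58723.833 mm = 58.7238 m.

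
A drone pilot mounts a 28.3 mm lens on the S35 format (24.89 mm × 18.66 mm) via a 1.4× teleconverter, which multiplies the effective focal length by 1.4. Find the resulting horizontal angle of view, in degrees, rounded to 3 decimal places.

Effective focal length f = 28.3 × 1.4 = 39.62 mm.
α = 2·arctan(24.89 / (2 × 39.62)) = 2·arctan(0.31411) ≈ 34.8760°.

34.876°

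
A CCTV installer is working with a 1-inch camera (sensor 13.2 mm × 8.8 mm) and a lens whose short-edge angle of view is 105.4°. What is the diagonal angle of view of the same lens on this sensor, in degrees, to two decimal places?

134.19°

From the short-edge AOV: f = 8.8 / (2·tan(52.7°)) = 8.8 / 2.62538 ≈ 3.3519 mm.
Sensor diagonal = √(13.2² + 8.8²) = √251.6800 ≈ 15.8644 mm.
Diagonal AOV = 2·arctan(15.8644 / (2 × 3.3519)) = 2·arctan(2.36648) ≈ 134.1852°.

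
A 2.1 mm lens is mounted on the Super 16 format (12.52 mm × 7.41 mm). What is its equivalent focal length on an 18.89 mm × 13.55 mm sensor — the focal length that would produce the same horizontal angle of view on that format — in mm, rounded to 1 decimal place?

3.2 mm

Equal angle of view means equal width/f ratio, so f₂ = f₁ · (width₂/width₁) = 2.1 × 18.89/12.52.
f₂ = 2.1 × 1.50879 ≈ 3.168 mm.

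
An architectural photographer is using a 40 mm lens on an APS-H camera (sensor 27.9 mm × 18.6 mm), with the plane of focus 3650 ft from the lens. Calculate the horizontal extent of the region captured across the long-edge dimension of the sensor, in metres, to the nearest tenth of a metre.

dₒ: 3650 ft × 304.8 mm/ft = 1112519.96 mm.
Similar triangles through the lens centre give W/dₒ = w/dᵢ; with 1/f = 1/dₒ + 1/dᵢ this gives W = w·(dₒ − f)/f.
W = 27.9 mm × (1.11252e+06 − 40) / 40 = 27.9 × 27811.9991 ≈ 775954.775 mm = 775.955 m.

776.0 m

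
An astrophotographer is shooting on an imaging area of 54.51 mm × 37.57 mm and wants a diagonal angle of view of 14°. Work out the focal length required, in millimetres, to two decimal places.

Sensor diagonal = √(54.51² + 37.57²) = √4382.8450 ≈ 66.2031 mm.
From α = 2·arctan(d/2f) we get f = d / (2·tan(α/2)).
With d = 66.2031 mm and α/2 = 7°, tan(α/2) ≈ 0.12278, so f ≈ 66.2031 / 0.24557 ≈ 269.5903 mm.

269.59 mm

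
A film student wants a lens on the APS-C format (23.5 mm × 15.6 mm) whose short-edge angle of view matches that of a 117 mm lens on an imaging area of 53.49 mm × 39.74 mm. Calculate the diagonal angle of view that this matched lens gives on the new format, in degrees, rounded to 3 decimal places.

34.140°

Equal short-edge AOV ⇒ f₂ = f₁ · 15.6/39.74 = 117 × 0.39255 ≈ 45.9285 mm.
Sensor diagonal = √(23.5² + 15.6²) = √795.6100 ≈ 28.2066 mm.
Diagonal AOV on the new format = 2·arctan(28.2066 / (2 × 45.9285)) = 2·arctan(0.30707) ≈ 34.1403°.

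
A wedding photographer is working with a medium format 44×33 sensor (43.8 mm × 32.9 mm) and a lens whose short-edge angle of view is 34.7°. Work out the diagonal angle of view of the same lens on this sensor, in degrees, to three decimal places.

From the short-edge AOV: f = 32.9 / (2·tan(17.35°)) = 32.9 / 0.62485 ≈ 52.6530 mm.
Sensor diagonal = √(43.8² + 32.9²) = √3000.8500 ≈ 54.7800 mm.
Diagonal AOV = 2·arctan(54.7800 / (2 × 52.6530)) = 2·arctan(0.52020) ≈ 54.9668°.

54.967°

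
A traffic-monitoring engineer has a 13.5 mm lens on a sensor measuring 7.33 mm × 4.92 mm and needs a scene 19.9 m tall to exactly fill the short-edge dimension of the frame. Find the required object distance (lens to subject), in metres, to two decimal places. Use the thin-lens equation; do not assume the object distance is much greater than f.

W: 19.9 m = 19900 mm.
Magnification m = h/W = dᵢ/dₒ; combined with 1/f = 1/dₒ + 1/dᵢ this gives dₒ = f·(1 + W/h).
dₒ = 13.5 mm × (1 + 19900/4.92) = 13.5 × 4045.7154 ≈ 54617.159 mm = 54.6172 m.

54.62 m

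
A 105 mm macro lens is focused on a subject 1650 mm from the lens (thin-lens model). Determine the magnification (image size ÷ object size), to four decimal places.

0.0680×

Thin lens: 1/f = 1/dₒ + 1/dᵢ → 1/dᵢ = 1/105 − 1/1650 = 0.0089177 mm⁻¹, so dᵢ ≈ 112.1359 mm.
Magnification m = dᵢ/dₒ = 112.1359/1650 ≈ 0.06796.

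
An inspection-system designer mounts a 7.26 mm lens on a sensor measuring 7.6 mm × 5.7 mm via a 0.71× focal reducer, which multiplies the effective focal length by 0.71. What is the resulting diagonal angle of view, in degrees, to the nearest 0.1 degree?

Effective focal length f = 7.26 × 0.71 = 5.1546 mm.
Sensor diagonal = √(7.6² + 5.7²) = √90.2500 ≈ 9.5000 mm.
α = 2·arctan(9.500 / (2 × 5.1546)) = 2·arctan(0.92151) ≈ 85.3216°.

85.3°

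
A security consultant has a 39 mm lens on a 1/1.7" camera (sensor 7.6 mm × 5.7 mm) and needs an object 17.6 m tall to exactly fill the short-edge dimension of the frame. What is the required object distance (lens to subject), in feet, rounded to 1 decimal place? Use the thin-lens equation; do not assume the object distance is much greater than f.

395.2 ft

W: 17.6 m = 17600 mm.
Magnification m = h/W = dᵢ/dₒ; combined with 1/f = 1/dₒ + 1/dᵢ this gives dₒ = f·(1 + W/h).
dₒ = 39 mm × (1 + 17600/5.7) = 39 × 3088.7193 ≈ 120460.053 mm = 120460.053/304.8 ft = 395.21 ft.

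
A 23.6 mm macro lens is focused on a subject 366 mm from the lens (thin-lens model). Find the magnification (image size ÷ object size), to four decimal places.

Thin lens: 1/f = 1/dₒ + 1/dᵢ → 1/dᵢ = 1/23.6 − 1/366 = 0.0396406 mm⁻¹, so dᵢ ≈ 25.2266 mm.
Magnification m = dᵢ/dₒ = 25.2266/366 ≈ 0.06893.

0.0689×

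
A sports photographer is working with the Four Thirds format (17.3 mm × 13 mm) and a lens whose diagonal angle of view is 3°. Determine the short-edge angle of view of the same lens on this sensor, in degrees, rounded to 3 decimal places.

1.802°

Sensor diagonal = √(17.3² + 13²) = √468.2900 ≈ 21.6400 mm.
From the diagonal AOV: f = 21.6400 / (2·tan(1.5°)) = 21.6400 / 0.05237 ≈ 413.1993 mm.
Short-edge AOV = 2·arctan(13 / (2 × 413.1993)) = 2·arctan(0.01573) ≈ 1.8025°.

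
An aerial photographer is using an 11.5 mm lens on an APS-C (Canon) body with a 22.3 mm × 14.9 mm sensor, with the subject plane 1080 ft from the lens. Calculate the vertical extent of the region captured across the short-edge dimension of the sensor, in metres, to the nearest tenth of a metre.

dₒ: 1080 ft × 304.8 mm/ft = 329183.99 mm.
Similar triangles through the lens centre give W/dₒ = h/dᵢ; with 1/f = 1/dₒ + 1/dᵢ this gives W = h·(dₒ − f)/f.
W = 14.9 mm × (329184 − 11.5) / 11.5 = 14.9 × 28623.6947 ≈ 426493.052 mm = 426.493 m.

426.5 m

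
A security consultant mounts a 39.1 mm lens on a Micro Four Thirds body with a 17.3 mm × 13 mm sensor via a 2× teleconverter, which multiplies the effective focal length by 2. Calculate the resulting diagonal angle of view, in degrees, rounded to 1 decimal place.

Effective focal length f = 39.1 × 2 = 78.2 mm.
Sensor diagonal = √(17.3² + 13²) = √468.2900 ≈ 21.6400 mm.
α = 2·arctan(21.640 / (2 × 78.2)) = 2·arctan(0.13836) ≈ 15.7552°.

15.8°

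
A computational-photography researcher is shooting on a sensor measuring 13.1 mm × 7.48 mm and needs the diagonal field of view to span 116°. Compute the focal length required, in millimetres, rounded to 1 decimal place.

Sensor diagonal = √(13.1² + 7.48²) = √227.5604 ≈ 15.0851 mm.
From α = 2·arctan(d/2f) we get f = d / (2·tan(α/2)).
With d = 15.0851 mm and α/2 = 58°, tan(α/2) ≈ 1.60033, so f ≈ 15.0851 / 3.20067 ≈ 4.7131 mm.

4.7 mm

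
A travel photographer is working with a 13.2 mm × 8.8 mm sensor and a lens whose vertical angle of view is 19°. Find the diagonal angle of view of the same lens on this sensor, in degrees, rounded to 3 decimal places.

33.575°

From the vertical AOV: f = 8.8 / (2·tan(9.5°)) = 8.8 / 0.33469 ≈ 26.2934 mm.
Sensor diagonal = √(13.2² + 8.8²) = √251.6800 ≈ 15.8644 mm.
Diagonal AOV = 2·arctan(15.8644 / (2 × 26.2934)) = 2·arctan(0.30168) ≈ 33.5751°.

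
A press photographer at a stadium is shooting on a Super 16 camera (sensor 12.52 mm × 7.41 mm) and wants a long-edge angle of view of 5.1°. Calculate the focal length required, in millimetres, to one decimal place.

140.6 mm

From α = 2·arctan(w/2f) we get f = w / (2·tan(α/2)).
With w = 12.52 mm and α/2 = 2.55°, tan(α/2) ≈ 0.04454, so f ≈ 12.52 / 0.08907 ≈ 140.5626 mm.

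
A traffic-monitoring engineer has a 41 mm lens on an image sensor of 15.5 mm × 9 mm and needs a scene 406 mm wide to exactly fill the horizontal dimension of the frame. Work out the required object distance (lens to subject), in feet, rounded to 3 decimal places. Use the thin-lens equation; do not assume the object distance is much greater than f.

Magnification m = w/W = dᵢ/dₒ; combined with 1/f = 1/dₒ + 1/dᵢ this gives dₒ = f·(1 + W/w).
dₒ = 41 mm × (1 + 406/15.5) = 41 × 27.1935 ≈ 1114.935 mm = 1114.935/304.8 ft = 3.65792 ft.

3.658 ft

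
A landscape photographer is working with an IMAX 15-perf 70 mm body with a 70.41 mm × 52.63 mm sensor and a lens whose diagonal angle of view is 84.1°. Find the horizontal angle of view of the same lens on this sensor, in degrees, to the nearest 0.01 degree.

Sensor diagonal = √(70.41² + 52.63²) = √7727.4850 ≈ 87.9061 mm.
From the diagonal AOV: f = 87.9061 / (2·tan(42.05°)) = 87.9061 / 1.80397 ≈ 48.7292 mm.
Horizontal AOV = 2·arctan(70.41 / (2 × 48.7292)) = 2·arctan(0.72246) ≈ 71.6933°.

71.69°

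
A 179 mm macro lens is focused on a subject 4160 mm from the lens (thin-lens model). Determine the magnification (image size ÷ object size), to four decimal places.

Thin lens: 1/f = 1/dₒ + 1/dᵢ → 1/dᵢ = 1/179 − 1/4160 = 0.0053462 mm⁻¹, so dᵢ ≈ 187.0485 mm.
Magnification m = dᵢ/dₒ = 187.0485/4160 ≈ 0.04496.

0.0450×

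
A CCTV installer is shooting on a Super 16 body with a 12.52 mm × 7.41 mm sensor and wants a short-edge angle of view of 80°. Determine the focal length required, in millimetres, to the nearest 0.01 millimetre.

From α = 2·arctan(h/2f) we get f = h / (2·tan(α/2)).
With h = 7.41 mm and α/2 = 40°, tan(α/2) ≈ 0.83910, so f ≈ 7.41 / 1.67820 ≈ 4.4154 mm.

4.42 mm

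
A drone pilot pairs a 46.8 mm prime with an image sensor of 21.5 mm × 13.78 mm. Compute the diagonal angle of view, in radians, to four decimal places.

Sensor diagonal = √(21.5² + 13.78²) = √652.1384 ≈ 25.5370 mm.
Angle of view α = 2·arctan(d/2f) with d = 25.5370 mm and f = 46.8 mm.
d/2f = 0.27283; arctan(0.27283) ≈ 0.2663 rad, so α ≈ 0.5327 rad.

0.5327 rad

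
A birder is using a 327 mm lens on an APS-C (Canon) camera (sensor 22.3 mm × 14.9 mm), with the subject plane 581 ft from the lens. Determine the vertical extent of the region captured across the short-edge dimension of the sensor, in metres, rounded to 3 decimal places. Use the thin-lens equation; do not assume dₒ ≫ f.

dₒ: 581 ft × 304.8 mm/ft = 177088.79 mm.
Similar triangles through the lens centre give W/dₒ = h/dᵢ; with 1/f = 1/dₒ + 1/dᵢ this gives W = h·(dₒ − f)/f.
W = 14.9 mm × (177089 − 327) / 327 = 14.9 × 540.5559 ≈ 8054.284 mm = 8.05428 m.

8.054 m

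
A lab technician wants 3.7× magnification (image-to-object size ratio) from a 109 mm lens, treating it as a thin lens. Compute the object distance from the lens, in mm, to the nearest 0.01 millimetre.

With m = dᵢ/dₒ and 1/f = 1/dₒ + 1/dᵢ, substituting dᵢ = m·dₒ gives 1/f = (1 + 1/m)/dₒ, hence dₒ = f·(1 + 1/m).
dₒ = 109 × (1 + 1/3.7) = 109 × 1.27027 ≈ 138.459 mm.

138.46 mm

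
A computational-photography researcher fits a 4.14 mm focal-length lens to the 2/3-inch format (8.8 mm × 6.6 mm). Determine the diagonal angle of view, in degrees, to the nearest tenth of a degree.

106.1°

Sensor diagonal = √(8.8² + 6.6²) = √121.0000 ≈ 11.0000 mm.
Angle of view α = 2·arctan(d/2f) with d = 11.0000 mm and f = 4.14 mm.
d/2f = 1.32850; arctan(1.32850) ≈ 53.0302°, so α ≈ 106.0605°.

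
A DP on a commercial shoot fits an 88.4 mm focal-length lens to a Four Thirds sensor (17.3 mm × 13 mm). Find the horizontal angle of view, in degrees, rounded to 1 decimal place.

Angle of view α = 2·arctan(w/2f) with w = 17.3 mm and f = 88.4 mm.
w/2f = 0.09785; arctan(0.09785) ≈ 5.5886°, so α ≈ 11.1773°.

11.2°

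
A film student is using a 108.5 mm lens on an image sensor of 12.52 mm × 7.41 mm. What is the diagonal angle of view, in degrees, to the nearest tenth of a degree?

Sensor diagonal = √(12.52² + 7.41²) = √211.6585 ≈ 14.5485 mm.
Angle of view α = 2·arctan(d/2f) with d = 14.5485 mm and f = 108.5 mm.
d/2f = 0.06704; arctan(0.06704) ≈ 3.8356°, so α ≈ 7.6712°.

7.7°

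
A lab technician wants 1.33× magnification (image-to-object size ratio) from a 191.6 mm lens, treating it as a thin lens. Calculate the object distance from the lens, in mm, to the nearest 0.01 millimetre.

With m = dᵢ/dₒ and 1/f = 1/dₒ + 1/dᵢ, substituting dᵢ = m·dₒ gives 1/f = (1 + 1/m)/dₒ, hence dₒ = f·(1 + 1/m).
dₒ = 191.6 × (1 + 1/1.33) = 191.6 × 1.75188 ≈ 335.660 mm.

335.66 mm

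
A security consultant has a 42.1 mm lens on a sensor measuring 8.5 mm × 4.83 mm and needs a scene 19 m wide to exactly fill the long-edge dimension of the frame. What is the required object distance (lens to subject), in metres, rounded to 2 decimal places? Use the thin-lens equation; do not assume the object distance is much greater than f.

W: 19 m = 19000 mm.
Magnification m = w/W = dᵢ/dₒ; combined with 1/f = 1/dₒ + 1/dᵢ this gives dₒ = f·(1 + W/w).
dₒ = 42.1 mm × (1 + 19000/8.5) = 42.1 × 2236.2941 ≈ 94147.982 mm = 94.148 m.

94.15 m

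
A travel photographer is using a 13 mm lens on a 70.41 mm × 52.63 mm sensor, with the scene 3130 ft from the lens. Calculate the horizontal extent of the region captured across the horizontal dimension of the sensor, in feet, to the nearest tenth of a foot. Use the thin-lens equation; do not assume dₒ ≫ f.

16952.3 ft

dₒ: 3130 ft × 304.8 mm/ft = 954023.97 mm.
Similar triangles through the lens centre give W/dₒ = w/dᵢ; with 1/f = 1/dₒ + 1/dᵢ this gives W = w·(dₒ − f)/f.
W = 70.41 mm × (954024 − 13) / 13 = 70.41 × 73385.4592 ≈ 5167070.182 mm = 5167070.182/304.8 ft = 16952.3 ft.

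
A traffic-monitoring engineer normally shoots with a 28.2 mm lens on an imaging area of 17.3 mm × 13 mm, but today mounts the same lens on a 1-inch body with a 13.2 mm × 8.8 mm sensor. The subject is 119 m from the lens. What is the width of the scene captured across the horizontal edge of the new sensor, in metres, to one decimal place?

55.7 m

The focal length stays 28.2 mm; the relevant sensor dimension is now w = 13.2 mm. Object distance dₒ = 119 m = 119000 mm.
Thin-lens field width W = w·(dₒ − f)/f = 13.2 × (119000 − 28.2)/28.2 ≈ 55688.928 mm = 55.6889 m.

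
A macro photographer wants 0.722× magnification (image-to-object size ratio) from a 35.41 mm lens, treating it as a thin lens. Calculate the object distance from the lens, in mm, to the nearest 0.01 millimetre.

With m = dᵢ/dₒ and 1/f = 1/dₒ + 1/dᵢ, substituting dᵢ = m·dₒ gives 1/f = (1 + 1/m)/dₒ, hence dₒ = f·(1 + 1/m).
dₒ = 35.41 × (1 + 1/0.722) = 35.41 × 2.38504 ≈ 84.454 mm.

84.45 mm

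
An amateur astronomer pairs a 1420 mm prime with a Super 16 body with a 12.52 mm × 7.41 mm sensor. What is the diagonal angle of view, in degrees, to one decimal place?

0.6°

Sensor diagonal = √(12.52² + 7.41²) = √211.6585 ≈ 14.5485 mm.
Angle of view α = 2·arctan(d/2f) with d = 14.5485 mm and f = 1420 mm.
d/2f = 0.00512; arctan(0.00512) ≈ 0.2935°, so α ≈ 0.5870°.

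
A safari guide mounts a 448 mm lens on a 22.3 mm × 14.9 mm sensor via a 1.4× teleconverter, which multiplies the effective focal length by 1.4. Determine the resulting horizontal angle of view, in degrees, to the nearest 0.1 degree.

Effective focal length f = 448 × 1.4 = 627.2 mm.
α = 2·arctan(22.3 / (2 × 627.2)) = 2·arctan(0.01778) ≈ 2.0369°.

2.0°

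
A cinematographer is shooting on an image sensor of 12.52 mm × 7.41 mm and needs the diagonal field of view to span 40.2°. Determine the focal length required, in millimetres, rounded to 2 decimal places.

19.88 mm

Sensor diagonal = √(12.52² + 7.41²) = √211.6585 ≈ 14.5485 mm.
From α = 2·arctan(d/2f) we get f = d / (2·tan(α/2)).
With d = 14.5485 mm and α/2 = 20.1°, tan(α/2) ≈ 0.36595, so f ≈ 14.5485 / 0.73190 ≈ 19.8778 mm.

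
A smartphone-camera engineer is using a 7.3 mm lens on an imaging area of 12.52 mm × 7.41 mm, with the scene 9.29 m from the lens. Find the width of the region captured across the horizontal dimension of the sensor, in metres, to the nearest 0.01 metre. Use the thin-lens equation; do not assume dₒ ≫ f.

15.92 m

dₒ: 9.29 m = 9290 mm.
Similar triangles through the lens centre give W/dₒ = w/dᵢ; with 1/f = 1/dₒ + 1/dᵢ this gives W = w·(dₒ − f)/f.
W = 12.52 mm × (9290 − 7.3) / 7.3 = 12.52 × 1271.6027 ≈ 15920.466 mm = 15.9205 m.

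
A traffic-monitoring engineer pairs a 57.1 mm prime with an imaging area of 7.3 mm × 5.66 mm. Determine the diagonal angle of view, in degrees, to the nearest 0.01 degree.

Sensor diagonal = √(7.3² + 5.66²) = √85.3256 ≈ 9.2372 mm.
Angle of view α = 2·arctan(d/2f) with d = 9.2372 mm and f = 57.1 mm.
d/2f = 0.08089; arctan(0.08089) ≈ 4.6244°, so α ≈ 9.2487°.

9.25°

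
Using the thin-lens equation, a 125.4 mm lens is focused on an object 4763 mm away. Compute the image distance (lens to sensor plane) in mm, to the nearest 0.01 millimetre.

1/dᵢ = 1/f − 1/dₒ = 1/125.4 − 1/4763 = 0.0077645 mm⁻¹.
dᵢ = 1/0.0077645 ≈ 128.7908 mm.

128.79 mm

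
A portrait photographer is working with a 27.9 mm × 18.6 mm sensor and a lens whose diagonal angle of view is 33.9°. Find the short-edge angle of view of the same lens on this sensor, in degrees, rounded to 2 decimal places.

19.19°

Sensor diagonal = √(27.9² + 18.6²) = √1124.3700 ≈ 33.5316 mm.
From the diagonal AOV: f = 33.5316 / (2·tan(16.95°)) = 33.5316 / 0.60955 ≈ 55.0102 mm.
Short-edge AOV = 2·arctan(18.6 / (2 × 55.0102)) = 2·arctan(0.16906) ≈ 19.1914°.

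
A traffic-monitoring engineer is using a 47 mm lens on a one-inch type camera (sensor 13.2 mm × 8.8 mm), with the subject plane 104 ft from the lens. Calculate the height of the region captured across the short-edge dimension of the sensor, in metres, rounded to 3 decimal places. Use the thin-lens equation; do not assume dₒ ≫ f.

dₒ: 104 ft × 304.8 mm/ft = 31699.20 mm.
Similar triangles through the lens centre give W/dₒ = h/dᵢ; with 1/f = 1/dₒ + 1/dᵢ this gives W = h·(dₒ − f)/f.
W = 8.8 mm × (31699.2 − 47) / 47 = 8.8 × 673.4510 ≈ 5926.369 mm = 5.92637 m.

5.926 m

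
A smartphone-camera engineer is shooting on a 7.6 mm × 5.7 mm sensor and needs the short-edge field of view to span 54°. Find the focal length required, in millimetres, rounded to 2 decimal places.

From α = 2·arctan(h/2f) we get f = h / (2·tan(α/2)).
With h = 5.7 mm and α/2 = 27°, tan(α/2) ≈ 0.50953, so f ≈ 5.7 / 1.01905 ≈ 5.5934 mm.

5.59 mm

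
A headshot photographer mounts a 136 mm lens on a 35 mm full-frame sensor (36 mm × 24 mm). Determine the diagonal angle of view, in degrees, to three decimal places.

18.076°

Sensor diagonal = √(36² + 24²) = √1872.0000 ≈ 43.2666 mm.
Angle of view α = 2·arctan(d/2f) with d = 43.2666 mm and f = 136 mm.
d/2f = 0.15907; arctan(0.15907) ≈ 9.0382°, so α ≈ 18.0765°.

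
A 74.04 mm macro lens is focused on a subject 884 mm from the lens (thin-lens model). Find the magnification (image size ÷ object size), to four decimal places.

Thin lens: 1/f = 1/dₒ + 1/dᵢ → 1/dᵢ = 1/74.04 − 1/884 = 0.0123750 mm⁻¹, so dᵢ ≈ 80.8081 mm.
Magnification m = dᵢ/dₒ = 80.8081/884 ≈ 0.09141.

0.0914×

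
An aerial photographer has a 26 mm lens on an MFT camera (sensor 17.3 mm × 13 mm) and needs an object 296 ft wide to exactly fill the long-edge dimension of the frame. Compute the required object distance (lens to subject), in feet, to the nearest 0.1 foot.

W: 296 ft × 304.8 mm/ft = 90220.80 mm.
Magnification m = w/W = dᵢ/dₒ; combined with 1/f = 1/dₒ + 1/dᵢ this gives dₒ = f·(1 + W/w).
dₒ = 26 mm × (1 + 90220.8/17.3) = 26 × 5216.0750 ≈ 135617.949 mm = 135617.949/304.8 ft = 444.941 ft.

444.9 ft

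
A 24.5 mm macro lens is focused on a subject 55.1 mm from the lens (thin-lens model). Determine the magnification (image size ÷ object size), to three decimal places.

Thin lens: 1/f = 1/dₒ + 1/dᵢ → 1/dᵢ = 1/24.5 − 1/55.1 = 0.0226675 mm⁻¹, so dᵢ ≈ 44.1160 mm.
Magnification m = dᵢ/dₒ = 44.1160/55.1 ≈ 0.80065.

0.801×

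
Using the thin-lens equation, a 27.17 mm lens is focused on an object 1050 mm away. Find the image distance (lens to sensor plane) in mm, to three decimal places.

1/dᵢ = 1/f − 1/dₒ = 1/27.17 − 1/1050 = 0.0358529 mm⁻¹.
dᵢ = 1/0.0358529 ≈ 27.8917 mm.

27.892 mm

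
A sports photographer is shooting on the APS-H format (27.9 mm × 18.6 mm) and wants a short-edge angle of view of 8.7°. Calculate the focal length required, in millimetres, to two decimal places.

122.26 mm

From α = 2·arctan(h/2f) we get f = h / (2·tan(α/2)).
With h = 18.6 mm and α/2 = 4.35°, tan(α/2) ≈ 0.07607, so f ≈ 18.6 / 0.15214 ≈ 122.2590 mm.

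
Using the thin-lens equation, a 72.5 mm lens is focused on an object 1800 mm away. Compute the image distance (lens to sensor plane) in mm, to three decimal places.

75.543 mm

1/dᵢ = 1/f − 1/dₒ = 1/72.5 − 1/1800 = 0.0132375 mm⁻¹.
dᵢ = 1/0.0132375 ≈ 75.5427 mm.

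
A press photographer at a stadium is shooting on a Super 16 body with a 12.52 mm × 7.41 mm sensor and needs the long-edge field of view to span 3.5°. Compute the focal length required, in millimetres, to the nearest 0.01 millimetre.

204.89 mm

From α = 2·arctan(w/2f) we get f = w / (2·tan(α/2)).
With w = 12.52 mm and α/2 = 1.75°, tan(α/2) ≈ 0.03055, so f ≈ 12.52 / 0.06111 ≈ 204.8915 mm.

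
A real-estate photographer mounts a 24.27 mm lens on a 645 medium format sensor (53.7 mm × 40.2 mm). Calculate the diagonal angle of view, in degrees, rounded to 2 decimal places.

Sensor diagonal = √(53.7² + 40.2²) = √4499.7300 ≈ 67.0800 mm.
Angle of view α = 2·arctan(d/2f) with d = 67.0800 mm and f = 24.27 mm.
d/2f = 1.38195; arctan(1.38195) ≈ 54.1100°, so α ≈ 108.2200°.

108.22°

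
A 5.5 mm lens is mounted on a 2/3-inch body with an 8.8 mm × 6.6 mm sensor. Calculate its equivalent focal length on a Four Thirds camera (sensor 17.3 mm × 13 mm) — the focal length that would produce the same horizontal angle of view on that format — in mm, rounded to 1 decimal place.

Equal angle of view means equal width/f ratio, so f₂ = f₁ · (width₂/width₁) = 5.5 × 17.3/8.8.
f₂ = 5.5 × 1.96591 ≈ 10.812 mm.

10.8 mm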